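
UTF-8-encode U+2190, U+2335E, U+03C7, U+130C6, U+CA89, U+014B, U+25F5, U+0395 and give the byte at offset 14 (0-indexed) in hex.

U+2190 → 3-byte form E2 86 90 at offsets 0–2.
U+2335E → 4-byte form F0 A3 8D 9E at offsets 3–6.
U+03C7 → 2-byte form CF 87 at offsets 7–8.
U+130C6 → 4-byte form F0 93 83 86 at offsets 9–12.
U+CA89 → 3-byte form EC AA 89 at offsets 13–15.
Offset 14 falls in char 5's range; it's byte 2 of EC AA 89 = 0xAA.

0xAA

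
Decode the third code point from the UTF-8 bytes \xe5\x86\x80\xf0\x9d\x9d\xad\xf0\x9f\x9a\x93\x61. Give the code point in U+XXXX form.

Offset 0: leading byte 0xE5 = 11100101 → 3-byte char #1 = E5 86 80.
Offset 3: leading byte 0xF0 = 11110000 → 4-byte char #2 = F0 9D 9D AD.
Offset 7: leading byte 0xF0 = 11110000 → 4-byte char #3 = F0 9F 9A 93.
Leading byte 0xF0 = 11110000 matches 11110xxx → 4-byte sequence.
Byte 1: 0xF0 = 11110000, payload 000 (3 bits).
Byte 2: 0x9F = 10011111 (10xxxxxx ✓), payload 011111.
Byte 3: 0x9A = 10011010 (10xxxxxx ✓), payload 011010.
Byte 4: 0x93 = 10010011 (10xxxxxx ✓), payload 010011.
Concatenate: 000011111011010010011 = 0x1F693 (21 bits → U+1F693).

U+1F693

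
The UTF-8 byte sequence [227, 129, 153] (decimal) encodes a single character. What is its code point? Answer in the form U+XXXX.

Leading byte 0xE3 = 11100011 matches 1110xxxx → 3-byte sequence.
Byte 1: 0xE3 = 11100011, payload 0011 (4 bits).
Byte 2: 0x81 = 10000001 (10xxxxxx ✓), payload 000001.
Byte 3: 0x99 = 10011001 (10xxxxxx ✓), payload 011001.
Concatenate: 0011000001011001 = 0x3059 (16 bits → U+3059).

U+3059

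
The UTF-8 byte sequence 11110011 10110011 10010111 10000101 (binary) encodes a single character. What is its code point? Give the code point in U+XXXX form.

Leading byte 0xF3 = 11110011 matches 11110xxx → 4-byte sequence.
Byte 1: 0xF3 = 11110011, payload 011 (3 bits).
Byte 2: 0xB3 = 10110011 (10xxxxxx ✓), payload 110011.
Byte 3: 0x97 = 10010111 (10xxxxxx ✓), payload 010111.
Byte 4: 0x85 = 10000101 (10xxxxxx ✓), payload 000101.
Concatenate: 011110011010111000101 = 0xF35C5 (21 bits → U+F35C5).

U+F35C5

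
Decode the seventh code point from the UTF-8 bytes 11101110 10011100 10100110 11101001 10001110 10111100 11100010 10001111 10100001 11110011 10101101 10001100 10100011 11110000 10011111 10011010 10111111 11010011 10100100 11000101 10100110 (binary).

U+0166

Offset 0: leading byte 0xEE = 11101110 → 3-byte char #1 = EE 9C A6.
Offset 3: leading byte 0xE9 = 11101001 → 3-byte char #2 = E9 8E BC.
Offset 6: leading byte 0xE2 = 11100010 → 3-byte char #3 = E2 8F A1.
Offset 9: leading byte 0xF3 = 11110011 → 4-byte char #4 = F3 AD 8C A3.
Offset 13: leading byte 0xF0 = 11110000 → 4-byte char #5 = F0 9F 9A BF.
Offset 17: leading byte 0xD3 = 11010011 → 2-byte char #6 = D3 A4.
Offset 19: leading byte 0xC5 = 11000101 → 2-byte char #7 = C5 A6.
Leading byte 0xC5 = 11000101 matches 110xxxxx → 2-byte sequence.
Byte 1: 0xC5 = 11000101, payload 00101 (5 bits).
Byte 2: 0xA6 = 10100110 (10xxxxxx ✓), payload 100110.
Concatenate: 00101100110 = 0x166 (11 bits → U+0166).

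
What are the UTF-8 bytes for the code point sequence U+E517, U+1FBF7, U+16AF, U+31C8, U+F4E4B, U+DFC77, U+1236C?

EE 94 97 F0 9F AF B7 E1 9A AF E3 87 88 F3 B4 B9 8B F3 9F B1 B7 F0 92 8D AC

U+E517: 3-byte form → EE 94 97.
U+1FBF7: 4-byte form → F0 9F AF B7.
U+16AF: 3-byte form → E1 9A AF.
U+31C8: 3-byte form → E3 87 88.
U+F4E4B: 4-byte form → F3 B4 B9 8B.
U+DFC77: 4-byte form → F3 9F B1 B7.
U+1236C: 4-byte form → F0 92 8D AC.
Concatenated (25 bytes): EE 94 97 F0 9F AF B7 E1 9A AF E3 87 88 F3 B4 B9 8B F3 9F B1 B7 F0 92 8D AC.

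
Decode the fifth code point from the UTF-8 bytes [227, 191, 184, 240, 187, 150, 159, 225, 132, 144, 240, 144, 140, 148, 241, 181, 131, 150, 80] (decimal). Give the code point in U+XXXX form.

Offset 0: leading byte 0xE3 = 11100011 → 3-byte char #1 = E3 BF B8.
Offset 3: leading byte 0xF0 = 11110000 → 4-byte char #2 = F0 BB 96 9F.
Offset 7: leading byte 0xE1 = 11100001 → 3-byte char #3 = E1 84 90.
Offset 10: leading byte 0xF0 = 11110000 → 4-byte char #4 = F0 90 8C 94.
Offset 14: leading byte 0xF1 = 11110001 → 4-byte char #5 = F1 B5 83 96.
Leading byte 0xF1 = 11110001 matches 11110xxx → 4-byte sequence.
Byte 1: 0xF1 = 11110001, payload 001 (3 bits).
Byte 2: 0xB5 = 10110101 (10xxxxxx ✓), payload 110101.
Byte 3: 0x83 = 10000011 (10xxxxxx ✓), payload 000011.
Byte 4: 0x96 = 10010110 (10xxxxxx ✓), payload 010110.
Concatenate: 001110101000011010110 = 0x750D6 (21 bits → U+750D6).

U+750D6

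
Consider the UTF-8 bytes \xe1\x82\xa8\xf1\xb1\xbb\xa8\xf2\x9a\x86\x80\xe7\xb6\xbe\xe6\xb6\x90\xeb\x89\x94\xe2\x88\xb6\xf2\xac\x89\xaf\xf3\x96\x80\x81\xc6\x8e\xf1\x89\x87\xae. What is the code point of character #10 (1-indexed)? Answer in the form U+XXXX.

U+018E

Offset 0: leading byte 0xE1 = 11100001 → 3-byte char #1 = E1 82 A8.
Offset 3: leading byte 0xF1 = 11110001 → 4-byte char #2 = F1 B1 BB A8.
Offset 7: leading byte 0xF2 = 11110010 → 4-byte char #3 = F2 9A 86 80.
Offset 11: leading byte 0xE7 = 11100111 → 3-byte char #4 = E7 B6 BE.
Offset 14: leading byte 0xE6 = 11100110 → 3-byte char #5 = E6 B6 90.
Offset 17: leading byte 0xEB = 11101011 → 3-byte char #6 = EB 89 94.
Offset 20: leading byte 0xE2 = 11100010 → 3-byte char #7 = E2 88 B6.
Offset 23: leading byte 0xF2 = 11110010 → 4-byte char #8 = F2 AC 89 AF.
Offset 27: leading byte 0xF3 = 11110011 → 4-byte char #9 = F3 96 80 81.
Offset 31: leading byte 0xC6 = 11000110 → 2-byte char #10 = C6 8E.
Leading byte 0xC6 = 11000110 matches 110xxxxx → 2-byte sequence.
Byte 1: 0xC6 = 11000110, payload 00110 (5 bits).
Byte 2: 0x8E = 10001110 (10xxxxxx ✓), payload 001110.
Concatenate: 00110001110 = 0x18E (11 bits → U+018E).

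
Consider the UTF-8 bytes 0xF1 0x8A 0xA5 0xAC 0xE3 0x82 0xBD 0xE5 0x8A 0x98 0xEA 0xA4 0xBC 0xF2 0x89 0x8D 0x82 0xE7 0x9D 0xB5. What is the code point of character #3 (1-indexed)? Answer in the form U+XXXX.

U+5298

Offset 0: leading byte 0xF1 = 11110001 → 4-byte char #1 = F1 8A A5 AC.
Offset 4: leading byte 0xE3 = 11100011 → 3-byte char #2 = E3 82 BD.
Offset 7: leading byte 0xE5 = 11100101 → 3-byte char #3 = E5 8A 98.
Leading byte 0xE5 = 11100101 matches 1110xxxx → 3-byte sequence.
Byte 1: 0xE5 = 11100101, payload 0101 (4 bits).
Byte 2: 0x8A = 10001010 (10xxxxxx ✓), payload 001010.
Byte 3: 0x98 = 10011000 (10xxxxxx ✓), payload 011000.
Concatenate: 0101001010011000 = 0x5298 (16 bits → U+5298).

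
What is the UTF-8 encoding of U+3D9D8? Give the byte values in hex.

U+3D9D8 = 0x3D9D8 = 252376 decimal. In range U+10000–U+10FFFF → 4-byte form: 11110xxx 10xxxxxx 10xxxxxx 10xxxxxx.
Binary (21 bits): 000111101100111011000.
Split 3+6+6+6: 000 | 111101 | 100111 | 011000.
Byte 1: 11110000 = 0xF0.
Byte 2: 10111101 = 0xBD.
Byte 3: 10100111 = 0xA7.
Byte 4: 10011000 = 0x98.

F0 BD A7 98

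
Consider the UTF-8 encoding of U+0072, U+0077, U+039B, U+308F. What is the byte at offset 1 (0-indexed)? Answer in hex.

0x77

U+0072 → 1-byte form 72 at offsets 0–0.
U+0077 → 1-byte form 77 at offsets 1–1.
Offset 1 falls in char 2's range; it's byte 1 of 77 = 0x77.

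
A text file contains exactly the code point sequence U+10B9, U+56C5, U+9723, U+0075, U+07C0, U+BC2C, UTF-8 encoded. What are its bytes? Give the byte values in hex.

U+10B9: 3-byte form → E1 82 B9.
U+56C5: 3-byte form → E5 9B 85.
U+9723: 3-byte form → E9 9C A3.
U+0075: 1-byte form → 75.
U+07C0: 2-byte form → DF 80.
U+BC2C: 3-byte form → EB B0 AC.
Concatenated (15 bytes): E1 82 B9 E5 9B 85 E9 9C A3 75 DF 80 EB B0 AC.

E1 82 B9 E5 9B 85 E9 9C A3 75 DF 80 EB B0 AC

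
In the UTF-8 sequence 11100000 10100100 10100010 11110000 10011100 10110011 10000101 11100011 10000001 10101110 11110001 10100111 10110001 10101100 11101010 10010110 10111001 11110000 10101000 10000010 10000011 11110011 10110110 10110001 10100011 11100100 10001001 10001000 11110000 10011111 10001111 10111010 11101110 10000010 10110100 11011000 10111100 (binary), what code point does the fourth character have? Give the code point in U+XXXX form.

Offset 0: leading byte 0xE0 = 11100000 → 3-byte char #1 = E0 A4 A2.
Offset 3: leading byte 0xF0 = 11110000 → 4-byte char #2 = F0 9C B3 85.
Offset 7: leading byte 0xE3 = 11100011 → 3-byte char #3 = E3 81 AE.
Offset 10: leading byte 0xF1 = 11110001 → 4-byte char #4 = F1 A7 B1 AC.
Leading byte 0xF1 = 11110001 matches 11110xxx → 4-byte sequence.
Byte 1: 0xF1 = 11110001, payload 001 (3 bits).
Byte 2: 0xA7 = 10100111 (10xxxxxx ✓), payload 100111.
Byte 3: 0xB1 = 10110001 (10xxxxxx ✓), payload 110001.
Byte 4: 0xAC = 10101100 (10xxxxxx ✓), payload 101100.
Concatenate: 001100111110001101100 = 0x67C6C (21 bits → U+67C6C).

U+67C6C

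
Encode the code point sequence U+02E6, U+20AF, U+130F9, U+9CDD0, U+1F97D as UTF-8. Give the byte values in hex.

CB A6 E2 82 AF F0 93 83 B9 F2 9C B7 90 F0 9F A5 BD

U+02E6: 2-byte form → CB A6.
U+20AF: 3-byte form → E2 82 AF.
U+130F9: 4-byte form → F0 93 83 B9.
U+9CDD0: 4-byte form → F2 9C B7 90.
U+1F97D: 4-byte form → F0 9F A5 BD.
Concatenated (17 bytes): CB A6 E2 82 AF F0 93 83 B9 F2 9C B7 90 F0 9F A5 BD.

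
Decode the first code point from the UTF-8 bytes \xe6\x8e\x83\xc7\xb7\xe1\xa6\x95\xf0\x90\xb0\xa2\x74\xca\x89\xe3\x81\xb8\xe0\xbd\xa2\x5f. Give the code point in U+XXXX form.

Offset 0: leading byte 0xE6 = 11100110 → 3-byte char #1 = E6 8E 83.
Leading byte 0xE6 = 11100110 matches 1110xxxx → 3-byte sequence.
Byte 1: 0xE6 = 11100110, payload 0110 (4 bits).
Byte 2: 0x8E = 10001110 (10xxxxxx ✓), payload 001110.
Byte 3: 0x83 = 10000011 (10xxxxxx ✓), payload 000011.
Concatenate: 0110001110000011 = 0x6383 (16 bits → U+6383).

U+6383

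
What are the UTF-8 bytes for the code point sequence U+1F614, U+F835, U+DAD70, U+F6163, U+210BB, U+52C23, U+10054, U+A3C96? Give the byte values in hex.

F0 9F 98 94 EF A0 B5 F3 9A B5 B0 F3 B6 85 A3 F0 A1 82 BB F1 92 B0 A3 F0 90 81 94 F2 A3 B2 96

U+1F614: 4-byte form → F0 9F 98 94.
U+F835: 3-byte form → EF A0 B5.
U+DAD70: 4-byte form → F3 9A B5 B0.
U+F6163: 4-byte form → F3 B6 85 A3.
U+210BB: 4-byte form → F0 A1 82 BB.
U+52C23: 4-byte form → F1 92 B0 A3.
U+10054: 4-byte form → F0 90 81 94.
U+A3C96: 4-byte form → F2 A3 B2 96.
Concatenated (31 bytes): F0 9F 98 94 EF A0 B5 F3 9A B5 B0 F3 B6 85 A3 F0 A1 82 BB F1 92 B0 A3 F0 90 81 94 F2 A3 B2 96.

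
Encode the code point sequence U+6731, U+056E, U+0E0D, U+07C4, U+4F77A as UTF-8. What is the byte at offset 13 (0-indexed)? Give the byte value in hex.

U+6731 → 3-byte form E6 9C B1 at offsets 0–2.
U+056E → 2-byte form D5 AE at offsets 3–4.
U+0E0D → 3-byte form E0 B8 8D at offsets 5–7.
U+07C4 → 2-byte form DF 84 at offsets 8–9.
U+4F77A → 4-byte form F1 8F 9D BA at offsets 10–13.
Offset 13 falls in char 5's range; it's byte 4 of F1 8F 9D BA = 0xBA.

0xBA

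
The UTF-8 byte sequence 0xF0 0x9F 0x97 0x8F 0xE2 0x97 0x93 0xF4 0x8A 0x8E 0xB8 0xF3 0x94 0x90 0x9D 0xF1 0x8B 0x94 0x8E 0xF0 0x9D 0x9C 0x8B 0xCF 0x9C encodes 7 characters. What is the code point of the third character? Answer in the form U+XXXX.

U+10A3B8

Offset 0: leading byte 0xF0 = 11110000 → 4-byte char #1 = F0 9F 97 8F.
Offset 4: leading byte 0xE2 = 11100010 → 3-byte char #2 = E2 97 93.
Offset 7: leading byte 0xF4 = 11110100 → 4-byte char #3 = F4 8A 8E B8.
Leading byte 0xF4 = 11110100 matches 11110xxx → 4-byte sequence.
Byte 1: 0xF4 = 11110100, payload 100 (3 bits).
Byte 2: 0x8A = 10001010 (10xxxxxx ✓), payload 001010.
Byte 3: 0x8E = 10001110 (10xxxxxx ✓), payload 001110.
Byte 4: 0xB8 = 10111000 (10xxxxxx ✓), payload 111000.
Concatenate: 100001010001110111000 = 0x10A3B8 (21 bits → U+10A3B8).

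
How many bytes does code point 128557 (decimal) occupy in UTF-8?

U+1F62D = 0x1F62D. UTF-8 uses 1 byte below 0x80, 2 below 0x800, 3 below 0x10000, 4 up to 0x10FFFF. 0x1F62D is in U+10000–U+10FFFF → 4 bytes.

4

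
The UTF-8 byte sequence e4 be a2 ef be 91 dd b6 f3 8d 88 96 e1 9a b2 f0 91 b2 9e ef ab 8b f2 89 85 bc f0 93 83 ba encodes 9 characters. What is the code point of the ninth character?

U+130FA

Offset 0: leading byte 0xE4 = 11100100 → 3-byte char #1 = E4 BE A2.
Offset 3: leading byte 0xEF = 11101111 → 3-byte char #2 = EF BE 91.
Offset 6: leading byte 0xDD = 11011101 → 2-byte char #3 = DD B6.
Offset 8: leading byte 0xF3 = 11110011 → 4-byte char #4 = F3 8D 88 96.
Offset 12: leading byte 0xE1 = 11100001 → 3-byte char #5 = E1 9A B2.
Offset 15: leading byte 0xF0 = 11110000 → 4-byte char #6 = F0 91 B2 9E.
Offset 19: leading byte 0xEF = 11101111 → 3-byte char #7 = EF AB 8B.
Offset 22: leading byte 0xF2 = 11110010 → 4-byte char #8 = F2 89 85 BC.
Offset 26: leading byte 0xF0 = 11110000 → 4-byte char #9 = F0 93 83 BA.
Leading byte 0xF0 = 11110000 matches 11110xxx → 4-byte sequence.
Byte 1: 0xF0 = 11110000, payload 000 (3 bits).
Byte 2: 0x93 = 10010011 (10xxxxxx ✓), payload 010011.
Byte 3: 0x83 = 10000011 (10xxxxxx ✓), payload 000011.
Byte 4: 0xBA = 10111010 (10xxxxxx ✓), payload 111010.
Concatenate: 000010011000011111010 = 0x130FA (21 bits → U+130FA).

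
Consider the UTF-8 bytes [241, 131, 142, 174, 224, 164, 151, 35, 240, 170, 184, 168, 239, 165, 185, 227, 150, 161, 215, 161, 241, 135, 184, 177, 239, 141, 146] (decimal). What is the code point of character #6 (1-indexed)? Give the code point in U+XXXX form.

U+35A1

Offset 0: leading byte 0xF1 = 11110001 → 4-byte char #1 = F1 83 8E AE.
Offset 4: leading byte 0xE0 = 11100000 → 3-byte char #2 = E0 A4 97.
Offset 7: leading byte 0x23 = 00100011 → 1-byte char #3 = 23.
Offset 8: leading byte 0xF0 = 11110000 → 4-byte char #4 = F0 AA B8 A8.
Offset 12: leading byte 0xEF = 11101111 → 3-byte char #5 = EF A5 B9.
Offset 15: leading byte 0xE3 = 11100011 → 3-byte char #6 = E3 96 A1.
Leading byte 0xE3 = 11100011 matches 1110xxxx → 3-byte sequence.
Byte 1: 0xE3 = 11100011, payload 0011 (4 bits).
Byte 2: 0x96 = 10010110 (10xxxxxx ✓), payload 010110.
Byte 3: 0xA1 = 10100001 (10xxxxxx ✓), payload 100001.
Concatenate: 0011010110100001 = 0x35A1 (16 bits → U+35A1).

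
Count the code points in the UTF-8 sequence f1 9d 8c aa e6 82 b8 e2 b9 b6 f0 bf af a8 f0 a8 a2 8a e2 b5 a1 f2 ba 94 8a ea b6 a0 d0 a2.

Byte at offset 0: 0xF1 = 11110001 → 4-byte char (#1). Advance 4.
Byte at offset 4: 0xE6 = 11100110 → 3-byte char (#2). Advance 3.
Byte at offset 7: 0xE2 = 11100010 → 3-byte char (#3). Advance 3.
Byte at offset 10: 0xF0 = 11110000 → 4-byte char (#4). Advance 4.
Byte at offset 14: 0xF0 = 11110000 → 4-byte char (#5). Advance 4.
Byte at offset 18: 0xE2 = 11100010 → 3-byte char (#6). Advance 3.
Byte at offset 21: 0xF2 = 11110010 → 4-byte char (#7). Advance 4.
Byte at offset 25: 0xEA = 11101010 → 3-byte char (#8). Advance 3.
Byte at offset 28: 0xD0 = 11010000 → 2-byte char (#9). Advance 2.
Reached end at offset 30 after 9 code points.

9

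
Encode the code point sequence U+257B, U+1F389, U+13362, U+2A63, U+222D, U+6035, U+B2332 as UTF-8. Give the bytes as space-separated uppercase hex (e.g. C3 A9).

U+257B: 3-byte form → E2 95 BB.
U+1F389: 4-byte form → F0 9F 8E 89.
U+13362: 4-byte form → F0 93 8D A2.
U+2A63: 3-byte form → E2 A9 A3.
U+222D: 3-byte form → E2 88 AD.
U+6035: 3-byte form → E6 80 B5.
U+B2332: 4-byte form → F2 B2 8C B2.
Concatenated (24 bytes): E2 95 BB F0 9F 8E 89 F0 93 8D A2 E2 A9 A3 E2 88 AD E6 80 B5 F2 B2 8C B2.

E2 95 BB F0 9F 8E 89 F0 93 8D A2 E2 A9 A3 E2 88 AD E6 80 B5 F2 B2 8C B2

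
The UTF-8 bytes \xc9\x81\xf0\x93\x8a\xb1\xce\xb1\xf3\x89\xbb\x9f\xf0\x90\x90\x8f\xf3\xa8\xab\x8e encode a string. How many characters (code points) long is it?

Byte at offset 0: 0xC9 = 11001001 → 2-byte char (#1). Advance 2.
Byte at offset 2: 0xF0 = 11110000 → 4-byte char (#2). Advance 4.
Byte at offset 6: 0xCE = 11001110 → 2-byte char (#3). Advance 2.
Byte at offset 8: 0xF3 = 11110011 → 4-byte char (#4). Advance 4.
Byte at offset 12: 0xF0 = 11110000 → 4-byte char (#5). Advance 4.
Byte at offset 16: 0xF3 = 11110011 → 4-byte char (#6). Advance 4.
Reached end at offset 20 after 6 code points.

6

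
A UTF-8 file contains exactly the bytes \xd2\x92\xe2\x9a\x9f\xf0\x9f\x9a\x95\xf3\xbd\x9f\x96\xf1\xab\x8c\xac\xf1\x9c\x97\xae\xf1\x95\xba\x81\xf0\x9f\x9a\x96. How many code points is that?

8

Byte at offset 0: 0xD2 = 11010010 → 2-byte char (#1). Advance 2.
Byte at offset 2: 0xE2 = 11100010 → 3-byte char (#2). Advance 3.
Byte at offset 5: 0xF0 = 11110000 → 4-byte char (#3). Advance 4.
Byte at offset 9: 0xF3 = 11110011 → 4-byte char (#4). Advance 4.
Byte at offset 13: 0xF1 = 11110001 → 4-byte char (#5). Advance 4.
Byte at offset 17: 0xF1 = 11110001 → 4-byte char (#6). Advance 4.
Byte at offset 21: 0xF1 = 11110001 → 4-byte char (#7). Advance 4.
Byte at offset 25: 0xF0 = 11110000 → 4-byte char (#8). Advance 4.
Reached end at offset 29 after 8 code points.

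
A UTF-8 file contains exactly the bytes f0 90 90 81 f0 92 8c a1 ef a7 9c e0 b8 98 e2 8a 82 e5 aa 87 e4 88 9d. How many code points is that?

7

Byte at offset 0: 0xF0 = 11110000 → 4-byte char (#1). Advance 4.
Byte at offset 4: 0xF0 = 11110000 → 4-byte char (#2). Advance 4.
Byte at offset 8: 0xEF = 11101111 → 3-byte char (#3). Advance 3.
Byte at offset 11: 0xE0 = 11100000 → 3-byte char (#4). Advance 3.
Byte at offset 14: 0xE2 = 11100010 → 3-byte char (#5). Advance 3.
Byte at offset 17: 0xE5 = 11100101 → 3-byte char (#6). Advance 3.
Byte at offset 20: 0xE4 = 11100100 → 3-byte char (#7). Advance 3.
Reached end at offset 23 after 7 code points.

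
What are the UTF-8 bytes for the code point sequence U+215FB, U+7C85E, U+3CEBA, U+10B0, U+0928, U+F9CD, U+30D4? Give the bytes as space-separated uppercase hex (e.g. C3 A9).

U+215FB: 4-byte form → F0 A1 97 BB.
U+7C85E: 4-byte form → F1 BC A1 9E.
U+3CEBA: 4-byte form → F0 BC BA BA.
U+10B0: 3-byte form → E1 82 B0.
U+0928: 3-byte form → E0 A4 A8.
U+F9CD: 3-byte form → EF A7 8D.
U+30D4: 3-byte form → E3 83 94.
Concatenated (24 bytes): F0 A1 97 BB F1 BC A1 9E F0 BC BA BA E1 82 B0 E0 A4 A8 EF A7 8D E3 83 94.

F0 A1 97 BB F1 BC A1 9E F0 BC BA BA E1 82 B0 E0 A4 A8 EF A7 8D E3 83 94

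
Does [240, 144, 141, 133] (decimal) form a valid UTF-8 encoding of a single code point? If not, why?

Leading byte 0xF0 = 11110000 → 4-byte form.
Continuation bytes 0x90=10010000, 0x8D=10001101, 0x85=10000101 all match 10xxxxxx.
Decoded value 0x10345 is ≥ 0x10000 (shortest form) and not a surrogate.

valid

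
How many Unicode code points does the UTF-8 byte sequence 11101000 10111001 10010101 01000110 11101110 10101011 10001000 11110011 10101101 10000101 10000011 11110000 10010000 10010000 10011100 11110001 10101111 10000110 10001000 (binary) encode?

6

Byte at offset 0: 0xE8 = 11101000 → 3-byte char (#1). Advance 3.
Byte at offset 3: 0x46 = 01000110 → 1-byte char (#2). Advance 1.
Byte at offset 4: 0xEE = 11101110 → 3-byte char (#3). Advance 3.
Byte at offset 7: 0xF3 = 11110011 → 4-byte char (#4). Advance 4.
Byte at offset 11: 0xF0 = 11110000 → 4-byte char (#5). Advance 4.
Byte at offset 15: 0xF1 = 11110001 → 4-byte char (#6). Advance 4.
Reached end at offset 19 after 6 code points.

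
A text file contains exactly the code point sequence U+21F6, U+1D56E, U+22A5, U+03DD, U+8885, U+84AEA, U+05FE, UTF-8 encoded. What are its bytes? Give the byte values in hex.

U+21F6: 3-byte form → E2 87 B6.
U+1D56E: 4-byte form → F0 9D 95 AE.
U+22A5: 3-byte form → E2 8A A5.
U+03DD: 2-byte form → CF 9D.
U+8885: 3-byte form → E8 A2 85.
U+84AEA: 4-byte form → F2 84 AB AA.
U+05FE: 2-byte form → D7 BE.
Concatenated (21 bytes): E2 87 B6 F0 9D 95 AE E2 8A A5 CF 9D E8 A2 85 F2 84 AB AA D7 BE.

E2 87 B6 F0 9D 95 AE E2 8A A5 CF 9D E8 A2 85 F2 84 AB AA D7 BE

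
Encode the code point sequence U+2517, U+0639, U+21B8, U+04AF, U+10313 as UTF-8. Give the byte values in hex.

U+2517: 3-byte form → E2 94 97.
U+0639: 2-byte form → D8 B9.
U+21B8: 3-byte form → E2 86 B8.
U+04AF: 2-byte form → D2 AF.
U+10313: 4-byte form → F0 90 8C 93.
Concatenated (14 bytes): E2 94 97 D8 B9 E2 86 B8 D2 AF F0 90 8C 93.

E2 94 97 D8 B9 E2 86 B8 D2 AF F0 90 8C 93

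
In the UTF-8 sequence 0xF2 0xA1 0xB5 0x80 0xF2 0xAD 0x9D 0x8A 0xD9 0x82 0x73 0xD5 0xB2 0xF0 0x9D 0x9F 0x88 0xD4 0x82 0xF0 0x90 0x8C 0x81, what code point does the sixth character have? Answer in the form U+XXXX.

U+1D7C8

Offset 0: leading byte 0xF2 = 11110010 → 4-byte char #1 = F2 A1 B5 80.
Offset 4: leading byte 0xF2 = 11110010 → 4-byte char #2 = F2 AD 9D 8A.
Offset 8: leading byte 0xD9 = 11011001 → 2-byte char #3 = D9 82.
Offset 10: leading byte 0x73 = 01110011 → 1-byte char #4 = 73.
Offset 11: leading byte 0xD5 = 11010101 → 2-byte char #5 = D5 B2.
Offset 13: leading byte 0xF0 = 11110000 → 4-byte char #6 = F0 9D 9F 88.
Leading byte 0xF0 = 11110000 matches 11110xxx → 4-byte sequence.
Byte 1: 0xF0 = 11110000, payload 000 (3 bits).
Byte 2: 0x9D = 10011101 (10xxxxxx ✓), payload 011101.
Byte 3: 0x9F = 10011111 (10xxxxxx ✓), payload 011111.
Byte 4: 0x88 = 10001000 (10xxxxxx ✓), payload 001000.
Concatenate: 000011101011111001000 = 0x1D7C8 (21 bits → U+1D7C8).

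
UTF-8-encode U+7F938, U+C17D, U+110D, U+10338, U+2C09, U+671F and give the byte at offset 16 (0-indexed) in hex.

U+7F938 → 4-byte form F1 BF A4 B8 at offsets 0–3.
U+C17D → 3-byte form EC 85 BD at offsets 4–6.
U+110D → 3-byte form E1 84 8D at offsets 7–9.
U+10338 → 4-byte form F0 90 8C B8 at offsets 10–13.
U+2C09 → 3-byte form E2 B0 89 at offsets 14–16.
Offset 16 falls in char 5's range; it's byte 3 of E2 B0 89 = 0x89.

0x89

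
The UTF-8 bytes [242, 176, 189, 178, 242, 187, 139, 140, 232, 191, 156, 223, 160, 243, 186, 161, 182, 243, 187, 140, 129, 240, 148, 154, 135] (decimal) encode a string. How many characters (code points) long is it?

Byte at offset 0: 0xF2 = 11110010 → 4-byte char (#1). Advance 4.
Byte at offset 4: 0xF2 = 11110010 → 4-byte char (#2). Advance 4.
Byte at offset 8: 0xE8 = 11101000 → 3-byte char (#3). Advance 3.
Byte at offset 11: 0xDF = 11011111 → 2-byte char (#4). Advance 2.
Byte at offset 13: 0xF3 = 11110011 → 4-byte char (#5). Advance 4.
Byte at offset 17: 0xF3 = 11110011 → 4-byte char (#6). Advance 4.
Byte at offset 21: 0xF0 = 11110000 → 4-byte char (#7). Advance 4.
Reached end at offset 25 after 7 code points.

7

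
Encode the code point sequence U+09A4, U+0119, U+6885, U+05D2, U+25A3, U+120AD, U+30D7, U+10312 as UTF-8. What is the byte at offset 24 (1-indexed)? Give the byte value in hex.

0x92

1-indexed offset 24 is 0-indexed offset 23.
U+09A4 → 3-byte form E0 A6 A4 at offsets 0–2.
U+0119 → 2-byte form C4 99 at offsets 3–4.
U+6885 → 3-byte form E6 A2 85 at offsets 5–7.
U+05D2 → 2-byte form D7 92 at offsets 8–9.
U+25A3 → 3-byte form E2 96 A3 at offsets 10–12.
U+120AD → 4-byte form F0 92 82 AD at offsets 13–16.
U+30D7 → 3-byte form E3 83 97 at offsets 17–19.
U+10312 → 4-byte form F0 90 8C 92 at offsets 20–23.
Offset 23 falls in char 8's range; it's byte 4 of F0 90 8C 92 = 0x92.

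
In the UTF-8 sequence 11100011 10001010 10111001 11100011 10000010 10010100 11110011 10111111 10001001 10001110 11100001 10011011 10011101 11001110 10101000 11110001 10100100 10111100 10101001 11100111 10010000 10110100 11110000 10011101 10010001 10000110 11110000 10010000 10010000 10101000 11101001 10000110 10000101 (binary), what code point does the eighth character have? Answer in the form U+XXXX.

Offset 0: leading byte 0xE3 = 11100011 → 3-byte char #1 = E3 8A B9.
Offset 3: leading byte 0xE3 = 11100011 → 3-byte char #2 = E3 82 94.
Offset 6: leading byte 0xF3 = 11110011 → 4-byte char #3 = F3 BF 89 8E.
Offset 10: leading byte 0xE1 = 11100001 → 3-byte char #4 = E1 9B 9D.
Offset 13: leading byte 0xCE = 11001110 → 2-byte char #5 = CE A8.
Offset 15: leading byte 0xF1 = 11110001 → 4-byte char #6 = F1 A4 BC A9.
Offset 19: leading byte 0xE7 = 11100111 → 3-byte char #7 = E7 90 B4.
Offset 22: leading byte 0xF0 = 11110000 → 4-byte char #8 = F0 9D 91 86.
Leading byte 0xF0 = 11110000 matches 11110xxx → 4-byte sequence.
Byte 1: 0xF0 = 11110000, payload 000 (3 bits).
Byte 2: 0x9D = 10011101 (10xxxxxx ✓), payload 011101.
Byte 3: 0x91 = 10010001 (10xxxxxx ✓), payload 010001.
Byte 4: 0x86 = 10000110 (10xxxxxx ✓), payload 000110.
Concatenate: 000011101010001000110 = 0x1D446 (21 bits → U+1D446).

U+1D446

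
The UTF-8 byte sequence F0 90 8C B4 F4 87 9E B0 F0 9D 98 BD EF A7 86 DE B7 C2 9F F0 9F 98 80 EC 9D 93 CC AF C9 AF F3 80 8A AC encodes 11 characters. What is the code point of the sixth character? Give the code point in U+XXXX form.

U+009F

Offset 0: leading byte 0xF0 = 11110000 → 4-byte char #1 = F0 90 8C B4.
Offset 4: leading byte 0xF4 = 11110100 → 4-byte char #2 = F4 87 9E B0.
Offset 8: leading byte 0xF0 = 11110000 → 4-byte char #3 = F0 9D 98 BD.
Offset 12: leading byte 0xEF = 11101111 → 3-byte char #4 = EF A7 86.
Offset 15: leading byte 0xDE = 11011110 → 2-byte char #5 = DE B7.
Offset 17: leading byte 0xC2 = 11000010 → 2-byte char #6 = C2 9F.
Leading byte 0xC2 = 11000010 matches 110xxxxx → 2-byte sequence.
Byte 1: 0xC2 = 11000010, payload 00010 (5 bits).
Byte 2: 0x9F = 10011111 (10xxxxxx ✓), payload 011111.
Concatenate: 00010011111 = 0x9F (11 bits → U+009F).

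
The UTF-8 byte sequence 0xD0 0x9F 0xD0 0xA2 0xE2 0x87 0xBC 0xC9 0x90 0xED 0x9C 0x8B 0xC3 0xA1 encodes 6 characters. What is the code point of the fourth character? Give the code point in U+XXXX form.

Offset 0: leading byte 0xD0 = 11010000 → 2-byte char #1 = D0 9F.
Offset 2: leading byte 0xD0 = 11010000 → 2-byte char #2 = D0 A2.
Offset 4: leading byte 0xE2 = 11100010 → 3-byte char #3 = E2 87 BC.
Offset 7: leading byte 0xC9 = 11001001 → 2-byte char #4 = C9 90.
Leading byte 0xC9 = 11001001 matches 110xxxxx → 2-byte sequence.
Byte 1: 0xC9 = 11001001, payload 01001 (5 bits).
Byte 2: 0x90 = 10010000 (10xxxxxx ✓), payload 010000.
Concatenate: 01001010000 = 0x250 (11 bits → U+0250).

U+0250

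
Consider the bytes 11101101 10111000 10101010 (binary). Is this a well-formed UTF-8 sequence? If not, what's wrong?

Structurally a 3-byte sequence; payload = 0xDE2A.
But 0xDE2A is in U+D800–U+DFFF, the surrogate range. Surrogates are not Unicode scalar values and are forbidden in UTF-8.

invalid (encodes a surrogate (U+D800–U+DFFF))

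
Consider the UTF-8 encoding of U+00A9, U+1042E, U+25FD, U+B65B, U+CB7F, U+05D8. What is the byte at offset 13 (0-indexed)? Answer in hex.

0xAD

U+00A9 → 2-byte form C2 A9 at offsets 0–1.
U+1042E → 4-byte form F0 90 90 AE at offsets 2–5.
U+25FD → 3-byte form E2 97 BD at offsets 6–8.
U+B65B → 3-byte form EB 99 9B at offsets 9–11.
U+CB7F → 3-byte form EC AD BF at offsets 12–14.
Offset 13 falls in char 5's range; it's byte 2 of EC AD BF = 0xAD.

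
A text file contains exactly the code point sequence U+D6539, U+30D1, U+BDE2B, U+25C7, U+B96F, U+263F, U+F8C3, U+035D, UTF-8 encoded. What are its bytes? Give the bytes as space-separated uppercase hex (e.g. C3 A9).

F3 96 94 B9 E3 83 91 F2 BD B8 AB E2 97 87 EB A5 AF E2 98 BF EF A3 83 CD 9D

U+D6539: 4-byte form → F3 96 94 B9.
U+30D1: 3-byte form → E3 83 91.
U+BDE2B: 4-byte form → F2 BD B8 AB.
U+25C7: 3-byte form → E2 97 87.
U+B96F: 3-byte form → EB A5 AF.
U+263F: 3-byte form → E2 98 BF.
U+F8C3: 3-byte form → EF A3 83.
U+035D: 2-byte form → CD 9D.
Concatenated (25 bytes): F3 96 94 B9 E3 83 91 F2 BD B8 AB E2 97 87 EB A5 AF E2 98 BF EF A3 83 CD 9D.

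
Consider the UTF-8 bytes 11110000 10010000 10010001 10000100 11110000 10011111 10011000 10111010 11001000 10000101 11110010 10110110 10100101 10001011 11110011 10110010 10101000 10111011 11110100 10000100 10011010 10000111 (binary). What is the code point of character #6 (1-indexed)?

U+104687

Offset 0: leading byte 0xF0 = 11110000 → 4-byte char #1 = F0 90 91 84.
Offset 4: leading byte 0xF0 = 11110000 → 4-byte char #2 = F0 9F 98 BA.
Offset 8: leading byte 0xC8 = 11001000 → 2-byte char #3 = C8 85.
Offset 10: leading byte 0xF2 = 11110010 → 4-byte char #4 = F2 B6 A5 8B.
Offset 14: leading byte 0xF3 = 11110011 → 4-byte char #5 = F3 B2 A8 BB.
Offset 18: leading byte 0xF4 = 11110100 → 4-byte char #6 = F4 84 9A 87.
Leading byte 0xF4 = 11110100 matches 11110xxx → 4-byte sequence.
Byte 1: 0xF4 = 11110100, payload 100 (3 bits).
Byte 2: 0x84 = 10000100 (10xxxxxx ✓), payload 000100.
Byte 3: 0x9A = 10011010 (10xxxxxx ✓), payload 011010.
Byte 4: 0x87 = 10000111 (10xxxxxx ✓), payload 000111.
Concatenate: 100000100011010000111 = 0x104687 (21 bits → U+104687).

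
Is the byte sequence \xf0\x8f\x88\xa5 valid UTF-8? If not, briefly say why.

Leading byte 0xF0 = 11110000 → 4-byte form.
Continuation bytes all match 10xxxxxx. Payload decodes to 0xF225.
But 0xF225 < 0x10000, the minimum for a 4-byte sequence — this is an overlong encoding.

invalid (overlong encoding)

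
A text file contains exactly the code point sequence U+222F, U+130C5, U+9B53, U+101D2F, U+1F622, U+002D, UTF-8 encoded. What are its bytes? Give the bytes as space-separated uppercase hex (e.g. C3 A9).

E2 88 AF F0 93 83 85 E9 AD 93 F4 81 B4 AF F0 9F 98 A2 2D

U+222F: 3-byte form → E2 88 AF.
U+130C5: 4-byte form → F0 93 83 85.
U+9B53: 3-byte form → E9 AD 93.
U+101D2F: 4-byte form → F4 81 B4 AF.
U+1F622: 4-byte form → F0 9F 98 A2.
U+002D: 1-byte form → 2D.
Concatenated (19 bytes): E2 88 AF F0 93 83 85 E9 AD 93 F4 81 B4 AF F0 9F 98 A2 2D.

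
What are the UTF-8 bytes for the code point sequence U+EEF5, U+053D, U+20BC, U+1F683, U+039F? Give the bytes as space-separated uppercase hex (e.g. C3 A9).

U+EEF5: 3-byte form → EE BB B5.
U+053D: 2-byte form → D4 BD.
U+20BC: 3-byte form → E2 82 BC.
U+1F683: 4-byte form → F0 9F 9A 83.
U+039F: 2-byte form → CE 9F.
Concatenated (14 bytes): EE BB B5 D4 BD E2 82 BC F0 9F 9A 83 CE 9F.

EE BB B5 D4 BD E2 82 BC F0 9F 9A 83 CE 9F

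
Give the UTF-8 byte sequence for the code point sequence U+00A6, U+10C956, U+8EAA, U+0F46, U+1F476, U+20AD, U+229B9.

U+00A6: 2-byte form → C2 A6.
U+10C956: 4-byte form → F4 8C A5 96.
U+8EAA: 3-byte form → E8 BA AA.
U+0F46: 3-byte form → E0 BD 86.
U+1F476: 4-byte form → F0 9F 91 B6.
U+20AD: 3-byte form → E2 82 AD.
U+229B9: 4-byte form → F0 A2 A6 B9.
Concatenated (23 bytes): C2 A6 F4 8C A5 96 E8 BA AA E0 BD 86 F0 9F 91 B6 E2 82 AD F0 A2 A6 B9.

C2 A6 F4 8C A5 96 E8 BA AA E0 BD 86 F0 9F 91 B6 E2 82 AD F0 A2 A6 B9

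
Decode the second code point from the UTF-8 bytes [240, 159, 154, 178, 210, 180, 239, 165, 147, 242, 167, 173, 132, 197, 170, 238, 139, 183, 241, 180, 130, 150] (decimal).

Offset 0: leading byte 0xF0 = 11110000 → 4-byte char #1 = F0 9F 9A B2.
Offset 4: leading byte 0xD2 = 11010010 → 2-byte char #2 = D2 B4.
Leading byte 0xD2 = 11010010 matches 110xxxxx → 2-byte sequence.
Byte 1: 0xD2 = 11010010, payload 10010 (5 bits).
Byte 2: 0xB4 = 10110100 (10xxxxxx ✓), payload 110100.
Concatenate: 10010110100 = 0x4B4 (11 bits → U+04B4).

U+04B4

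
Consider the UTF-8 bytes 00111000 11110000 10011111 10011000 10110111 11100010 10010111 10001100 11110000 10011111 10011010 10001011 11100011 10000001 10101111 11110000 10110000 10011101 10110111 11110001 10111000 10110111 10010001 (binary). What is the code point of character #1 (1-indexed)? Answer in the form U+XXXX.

Offset 0: leading byte 0x38 = 00111000 → 1-byte char #1 = 38.
Leading byte 0x38 = 00111000 matches 0xxxxxxx → 1-byte sequence.
Byte 1: 0x38 = 00111000, payload 0111000 (7 bits).
Concatenate: 0111000 = 0x38 (7 bits → U+0038).

U+0038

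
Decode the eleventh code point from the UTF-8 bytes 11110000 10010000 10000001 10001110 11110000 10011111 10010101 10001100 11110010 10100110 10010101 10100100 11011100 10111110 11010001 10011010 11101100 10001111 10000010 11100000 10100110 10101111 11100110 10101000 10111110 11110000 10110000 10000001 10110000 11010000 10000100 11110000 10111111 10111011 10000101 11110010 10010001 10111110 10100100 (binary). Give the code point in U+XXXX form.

U+3FEC5

Offset 0: leading byte 0xF0 = 11110000 → 4-byte char #1 = F0 90 81 8E.
Offset 4: leading byte 0xF0 = 11110000 → 4-byte char #2 = F0 9F 95 8C.
Offset 8: leading byte 0xF2 = 11110010 → 4-byte char #3 = F2 A6 95 A4.
Offset 12: leading byte 0xDC = 11011100 → 2-byte char #4 = DC BE.
Offset 14: leading byte 0xD1 = 11010001 → 2-byte char #5 = D1 9A.
Offset 16: leading byte 0xEC = 11101100 → 3-byte char #6 = EC 8F 82.
Offset 19: leading byte 0xE0 = 11100000 → 3-byte char #7 = E0 A6 AF.
Offset 22: leading byte 0xE6 = 11100110 → 3-byte char #8 = E6 A8 BE.
Offset 25: leading byte 0xF0 = 11110000 → 4-byte char #9 = F0 B0 81 B0.
Offset 29: leading byte 0xD0 = 11010000 → 2-byte char #10 = D0 84.
Offset 31: leading byte 0xF0 = 11110000 → 4-byte char #11 = F0 BF BB 85.
Leading byte 0xF0 = 11110000 matches 11110xxx → 4-byte sequence.
Byte 1: 0xF0 = 11110000, payload 000 (3 bits).
Byte 2: 0xBF = 10111111 (10xxxxxx ✓), payload 111111.
Byte 3: 0xBB = 10111011 (10xxxxxx ✓), payload 111011.
Byte 4: 0x85 = 10000101 (10xxxxxx ✓), payload 000101.
Concatenate: 000111111111011000101 = 0x3FEC5 (21 bits → U+3FEC5).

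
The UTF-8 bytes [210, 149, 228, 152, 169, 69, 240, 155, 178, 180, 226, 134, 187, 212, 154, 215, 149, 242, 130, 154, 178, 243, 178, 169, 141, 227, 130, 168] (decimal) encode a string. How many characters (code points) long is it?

10

Byte at offset 0: 0xD2 = 11010010 → 2-byte char (#1). Advance 2.
Byte at offset 2: 0xE4 = 11100100 → 3-byte char (#2). Advance 3.
Byte at offset 5: 0x45 = 01000101 → 1-byte char (#3). Advance 1.
Byte at offset 6: 0xF0 = 11110000 → 4-byte char (#4). Advance 4.
Byte at offset 10: 0xE2 = 11100010 → 3-byte char (#5). Advance 3.
Byte at offset 13: 0xD4 = 11010100 → 2-byte char (#6). Advance 2.
Byte at offset 15: 0xD7 = 11010111 → 2-byte char (#7). Advance 2.
Byte at offset 17: 0xF2 = 11110010 → 4-byte char (#8). Advance 4.
Byte at offset 21: 0xF3 = 11110011 → 4-byte char (#9). Advance 4.
Byte at offset 25: 0xE3 = 11100011 → 3-byte char (#10). Advance 3.
Reached end at offset 28 after 10 code points.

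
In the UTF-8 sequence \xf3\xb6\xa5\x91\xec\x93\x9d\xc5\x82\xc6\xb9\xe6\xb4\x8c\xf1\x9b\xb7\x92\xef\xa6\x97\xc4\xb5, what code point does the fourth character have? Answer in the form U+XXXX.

U+01B9

Offset 0: leading byte 0xF3 = 11110011 → 4-byte char #1 = F3 B6 A5 91.
Offset 4: leading byte 0xEC = 11101100 → 3-byte char #2 = EC 93 9D.
Offset 7: leading byte 0xC5 = 11000101 → 2-byte char #3 = C5 82.
Offset 9: leading byte 0xC6 = 11000110 → 2-byte char #4 = C6 B9.
Leading byte 0xC6 = 11000110 matches 110xxxxx → 2-byte sequence.
Byte 1: 0xC6 = 11000110, payload 00110 (5 bits).
Byte 2: 0xB9 = 10111001 (10xxxxxx ✓), payload 111001.
Concatenate: 00110111001 = 0x1B9 (11 bits → U+01B9).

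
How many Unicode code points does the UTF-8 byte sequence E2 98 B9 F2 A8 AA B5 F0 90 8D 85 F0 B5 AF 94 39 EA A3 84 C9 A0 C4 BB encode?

8

Byte at offset 0: 0xE2 = 11100010 → 3-byte char (#1). Advance 3.
Byte at offset 3: 0xF2 = 11110010 → 4-byte char (#2). Advance 4.
Byte at offset 7: 0xF0 = 11110000 → 4-byte char (#3). Advance 4.
Byte at offset 11: 0xF0 = 11110000 → 4-byte char (#4). Advance 4.
Byte at offset 15: 0x39 = 00111001 → 1-byte char (#5). Advance 1.
Byte at offset 16: 0xEA = 11101010 → 3-byte char (#6). Advance 3.
Byte at offset 19: 0xC9 = 11001001 → 2-byte char (#7). Advance 2.
Byte at offset 21: 0xC4 = 11000100 → 2-byte char (#8). Advance 2.
Reached end at offset 23 after 8 code points.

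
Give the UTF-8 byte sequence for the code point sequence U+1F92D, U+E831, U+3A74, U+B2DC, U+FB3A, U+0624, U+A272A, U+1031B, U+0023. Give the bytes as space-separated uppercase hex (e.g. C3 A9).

F0 9F A4 AD EE A0 B1 E3 A9 B4 EB 8B 9C EF AC BA D8 A4 F2 A2 9C AA F0 90 8C 9B 23

U+1F92D: 4-byte form → F0 9F A4 AD.
U+E831: 3-byte form → EE A0 B1.
U+3A74: 3-byte form → E3 A9 B4.
U+B2DC: 3-byte form → EB 8B 9C.
U+FB3A: 3-byte form → EF AC BA.
U+0624: 2-byte form → D8 A4.
U+A272A: 4-byte form → F2 A2 9C AA.
U+1031B: 4-byte form → F0 90 8C 9B.
U+0023: 1-byte form → 23.
Concatenated (27 bytes): F0 9F A4 AD EE A0 B1 E3 A9 B4 EB 8B 9C EF AC BA D8 A4 F2 A2 9C AA F0 90 8C 9B 23.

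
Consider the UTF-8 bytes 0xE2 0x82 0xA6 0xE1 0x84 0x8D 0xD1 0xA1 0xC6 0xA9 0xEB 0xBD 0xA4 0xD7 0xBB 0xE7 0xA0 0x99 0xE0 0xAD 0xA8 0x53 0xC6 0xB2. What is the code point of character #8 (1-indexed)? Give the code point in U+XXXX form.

U+0B68

Offset 0: leading byte 0xE2 = 11100010 → 3-byte char #1 = E2 82 A6.
Offset 3: leading byte 0xE1 = 11100001 → 3-byte char #2 = E1 84 8D.
Offset 6: leading byte 0xD1 = 11010001 → 2-byte char #3 = D1 A1.
Offset 8: leading byte 0xC6 = 11000110 → 2-byte char #4 = C6 A9.
Offset 10: leading byte 0xEB = 11101011 → 3-byte char #5 = EB BD A4.
Offset 13: leading byte 0xD7 = 11010111 → 2-byte char #6 = D7 BB.
Offset 15: leading byte 0xE7 = 11100111 → 3-byte char #7 = E7 A0 99.
Offset 18: leading byte 0xE0 = 11100000 → 3-byte char #8 = E0 AD A8.
Leading byte 0xE0 = 11100000 matches 1110xxxx → 3-byte sequence.
Byte 1: 0xE0 = 11100000, payload 0000 (4 bits).
Byte 2: 0xAD = 10101101 (10xxxxxx ✓), payload 101101.
Byte 3: 0xA8 = 10101000 (10xxxxxx ✓), payload 101000.
Concatenate: 0000101101101000 = 0xB68 (16 bits → U+0B68).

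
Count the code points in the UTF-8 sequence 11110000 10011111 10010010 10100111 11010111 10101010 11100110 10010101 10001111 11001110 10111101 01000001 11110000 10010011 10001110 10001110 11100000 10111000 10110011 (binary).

7

Byte at offset 0: 0xF0 = 11110000 → 4-byte char (#1). Advance 4.
Byte at offset 4: 0xD7 = 11010111 → 2-byte char (#2). Advance 2.
Byte at offset 6: 0xE6 = 11100110 → 3-byte char (#3). Advance 3.
Byte at offset 9: 0xCE = 11001110 → 2-byte char (#4). Advance 2.
Byte at offset 11: 0x41 = 01000001 → 1-byte char (#5). Advance 1.
Byte at offset 12: 0xF0 = 11110000 → 4-byte char (#6). Advance 4.
Byte at offset 16: 0xE0 = 11100000 → 3-byte char (#7). Advance 3.
Reached end at offset 19 after 7 code points.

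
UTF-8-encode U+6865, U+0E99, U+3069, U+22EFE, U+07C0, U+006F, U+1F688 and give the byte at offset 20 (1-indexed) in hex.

0x88

1-indexed offset 20 is 0-indexed offset 19.
U+6865 → 3-byte form E6 A1 A5 at offsets 0–2.
U+0E99 → 3-byte form E0 BA 99 at offsets 3–5.
U+3069 → 3-byte form E3 81 A9 at offsets 6–8.
U+22EFE → 4-byte form F0 A2 BB BE at offsets 9–12.
U+07C0 → 2-byte form DF 80 at offsets 13–14.
U+006F → 1-byte form 6F at offsets 15–15.
U+1F688 → 4-byte form F0 9F 9A 88 at offsets 16–19.
Offset 19 falls in char 7's range; it's byte 4 of F0 9F 9A 88 = 0x88.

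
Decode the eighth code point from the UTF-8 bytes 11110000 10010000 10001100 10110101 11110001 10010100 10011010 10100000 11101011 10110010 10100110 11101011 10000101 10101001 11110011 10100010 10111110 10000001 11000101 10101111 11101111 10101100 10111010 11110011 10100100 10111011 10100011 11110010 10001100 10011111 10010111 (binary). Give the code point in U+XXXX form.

U+E4EE3

Offset 0: leading byte 0xF0 = 11110000 → 4-byte char #1 = F0 90 8C B5.
Offset 4: leading byte 0xF1 = 11110001 → 4-byte char #2 = F1 94 9A A0.
Offset 8: leading byte 0xEB = 11101011 → 3-byte char #3 = EB B2 A6.
Offset 11: leading byte 0xEB = 11101011 → 3-byte char #4 = EB 85 A9.
Offset 14: leading byte 0xF3 = 11110011 → 4-byte char #5 = F3 A2 BE 81.
Offset 18: leading byte 0xC5 = 11000101 → 2-byte char #6 = C5 AF.
Offset 20: leading byte 0xEF = 11101111 → 3-byte char #7 = EF AC BA.
Offset 23: leading byte 0xF3 = 11110011 → 4-byte char #8 = F3 A4 BB A3.
Leading byte 0xF3 = 11110011 matches 11110xxx → 4-byte sequence.
Byte 1: 0xF3 = 11110011, payload 011 (3 bits).
Byte 2: 0xA4 = 10100100 (10xxxxxx ✓), payload 100100.
Byte 3: 0xBB = 10111011 (10xxxxxx ✓), payload 111011.
Byte 4: 0xA3 = 10100011 (10xxxxxx ✓), payload 100011.
Concatenate: 011100100111011100011 = 0xE4EE3 (21 bits → U+E4EE3).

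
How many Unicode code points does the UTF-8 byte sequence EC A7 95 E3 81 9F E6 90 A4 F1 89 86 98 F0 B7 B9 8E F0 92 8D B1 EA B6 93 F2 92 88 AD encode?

Byte at offset 0: 0xEC = 11101100 → 3-byte char (#1). Advance 3.
Byte at offset 3: 0xE3 = 11100011 → 3-byte char (#2). Advance 3.
Byte at offset 6: 0xE6 = 11100110 → 3-byte char (#3). Advance 3.
Byte at offset 9: 0xF1 = 11110001 → 4-byte char (#4). Advance 4.
Byte at offset 13: 0xF0 = 11110000 → 4-byte char (#5). Advance 4.
Byte at offset 17: 0xF0 = 11110000 → 4-byte char (#6). Advance 4.
Byte at offset 21: 0xEA = 11101010 → 3-byte char (#7). Advance 3.
Byte at offset 24: 0xF2 = 11110010 → 4-byte char (#8). Advance 4.
Reached end at offset 28 after 8 code points.

8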